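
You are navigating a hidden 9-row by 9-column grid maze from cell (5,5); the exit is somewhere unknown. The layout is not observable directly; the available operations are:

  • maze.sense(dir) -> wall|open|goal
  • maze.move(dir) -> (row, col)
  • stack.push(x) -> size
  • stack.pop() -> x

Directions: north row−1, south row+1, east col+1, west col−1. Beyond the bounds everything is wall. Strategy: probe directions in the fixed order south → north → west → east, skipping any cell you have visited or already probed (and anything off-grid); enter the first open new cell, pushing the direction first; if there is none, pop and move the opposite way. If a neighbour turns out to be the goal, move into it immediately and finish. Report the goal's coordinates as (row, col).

Now I run maze.sense with south, — result: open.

Calling stack.push with south, giving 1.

Then maze.move with south, yielding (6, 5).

Now I run maze.sense with south, yielding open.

Now I run stack.push with south, which returns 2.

Now I run maze.move with south, yielding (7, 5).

I call maze.sense with south, giving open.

I invoke stack.push with south, : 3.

I run maze.move with south, and get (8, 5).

I invoke maze.sense with west, and observe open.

Invoking stack.push with west, — result: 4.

Then maze.move with west, giving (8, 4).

Invoking maze.sense with north, and see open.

Calling stack.push with north, → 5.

Using maze.move with north, — result: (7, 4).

Next I call maze.sense with north, : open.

Invoking stack.push with north, and get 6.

I run maze.move with north, giving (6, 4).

Then maze.sense with north, giving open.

I invoke stack.push with north, yielding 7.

I run maze.move with north, giving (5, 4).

Calling maze.sense with north, — result: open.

Now I run stack.push with north, giving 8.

Invoking maze.move with north, which returns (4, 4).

I run maze.sense with north, yielding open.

I run stack.push with north, and see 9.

Then maze.move with north, and observe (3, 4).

I invoke maze.sense with north, and get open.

I invoke stack.push with north, : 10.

I call maze.move with north, yielding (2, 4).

I try maze.sense with north, and get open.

I invoke stack.push with north, yielding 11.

I call maze.move with north, yielding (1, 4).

Then maze.sense with north, giving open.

I call stack.push with north, → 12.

I run maze.move with north, giving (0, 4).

I try maze.sense with west, yielding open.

Invoking stack.push with west, : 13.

Now I run maze.move with west, — result: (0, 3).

I try maze.sense with south, yielding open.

I call stack.push with south, and see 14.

I invoke maze.move with south, giving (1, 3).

Calling maze.sense with south, and observe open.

Calling stack.push with south, and see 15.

I run maze.move with south, yielding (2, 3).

Next I call maze.sense with south, — result: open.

Now I run stack.push with south, which returns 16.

I run maze.move with south, and see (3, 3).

Calling maze.sense with south, and see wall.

I run maze.sense with west, which returns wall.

Next I call stack.pop, giving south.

Then maze.move with north, and observe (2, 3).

I call maze.sense with west, and observe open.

Then stack.push with west, : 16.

I invoke maze.move with west, and see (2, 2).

Using maze.sense with north, → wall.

Then maze.sense with west, → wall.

Calling stack.pop, yielding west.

Next I call maze.move with east, giving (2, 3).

Calling stack.pop, and see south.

Invoking maze.move with north, : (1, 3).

Next I call stack.pop, → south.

Using maze.move with north, and get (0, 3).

Calling maze.sense with west, giving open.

Invoking stack.push with west, and see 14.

Now I run maze.move with west, — result: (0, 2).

Next I call maze.sense with west, and observe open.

Now I run stack.push with west, giving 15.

I call maze.move with west, and observe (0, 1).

I run maze.sense with south, yielding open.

Next I call stack.push with south, and get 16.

Invoking maze.move with south, yielding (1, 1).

I invoke maze.sense with west, which returns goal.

I try maze.move with west, giving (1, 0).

Answer: (1, 0)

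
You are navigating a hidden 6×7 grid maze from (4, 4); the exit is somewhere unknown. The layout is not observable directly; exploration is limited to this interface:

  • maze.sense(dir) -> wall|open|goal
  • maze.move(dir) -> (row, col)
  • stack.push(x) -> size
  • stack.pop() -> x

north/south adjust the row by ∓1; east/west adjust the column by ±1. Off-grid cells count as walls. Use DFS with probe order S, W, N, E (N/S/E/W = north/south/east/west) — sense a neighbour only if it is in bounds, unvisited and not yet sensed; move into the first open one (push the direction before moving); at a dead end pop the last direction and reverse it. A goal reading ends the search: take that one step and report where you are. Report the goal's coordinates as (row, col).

Next I call sense passing dir=south, and see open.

Now I run push passing x=south, giving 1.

Then move passing dir=south, — result: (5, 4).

I run sense passing dir=west, yielding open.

I try push passing x=west, and observe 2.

Next I call move passing dir=west, and observe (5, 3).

Using sense passing dir=west, giving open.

I try push passing x=west, and see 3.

Next I call move passing dir=west, and get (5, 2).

I run sense passing dir=west, : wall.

I invoke sense passing dir=north, and get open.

Using push passing x=north, and get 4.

Then move passing dir=north, → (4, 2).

I invoke sense passing dir=west, and get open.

I invoke push passing x=west, giving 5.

Using move passing dir=west, and see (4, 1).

I run sense passing dir=west, and see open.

Now I run push passing x=west, giving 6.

I invoke move passing dir=west, — result: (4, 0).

I try sense passing dir=south, → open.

Using push passing x=south, and observe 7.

Calling move passing dir=south, giving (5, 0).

Then pop, and observe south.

Invoking move passing dir=north, and observe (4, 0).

Now I run sense passing dir=north, and see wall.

I invoke pop(), yielding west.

Now I run move passing dir=east, which returns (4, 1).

Calling sense passing dir=north, yielding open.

Now I run push passing x=north, giving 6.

I use move passing dir=north, — result: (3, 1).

Calling sense passing dir=north, and get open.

Next I call push passing x=north, and see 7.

Next I call move passing dir=north, : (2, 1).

Next I call sense passing dir=west, and observe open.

Next I call push passing x=west, and observe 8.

Calling move passing dir=west, : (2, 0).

I use sense passing dir=north, yielding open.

I try push passing x=north, yielding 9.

Calling move passing dir=north, and get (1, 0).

I try sense passing dir=north, and observe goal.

I call move passing dir=north, : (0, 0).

Answer: (0, 0)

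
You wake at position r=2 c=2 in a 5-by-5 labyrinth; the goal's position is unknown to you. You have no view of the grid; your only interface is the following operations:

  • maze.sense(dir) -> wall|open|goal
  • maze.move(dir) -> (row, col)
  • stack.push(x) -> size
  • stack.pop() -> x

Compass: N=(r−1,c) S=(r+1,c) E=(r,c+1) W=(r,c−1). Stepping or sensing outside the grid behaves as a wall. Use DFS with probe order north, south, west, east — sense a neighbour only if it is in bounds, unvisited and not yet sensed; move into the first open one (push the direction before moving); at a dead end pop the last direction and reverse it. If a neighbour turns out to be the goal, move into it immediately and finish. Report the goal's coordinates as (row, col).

Do: sense[dir='north']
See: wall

Do: sense[dir='south']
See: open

Do: push[x='south']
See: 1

Do: move[dir='south']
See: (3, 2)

Do: sense[dir='south']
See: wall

Do: sense[dir='west']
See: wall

Do: sense[dir='east']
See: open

Do: push[x='east']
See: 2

Do: move[dir='east']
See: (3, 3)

Do: sense[dir='north']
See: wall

Do: sense[dir='south']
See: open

Do: push[x='south']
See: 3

Do: move[dir='south']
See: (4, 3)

Do: sense[dir='east']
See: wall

Do: pop[]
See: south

Do: move[dir='north']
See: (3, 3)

Do: sense[dir='east']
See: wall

Do: pop[]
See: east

Do: move[dir='west']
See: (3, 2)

Do: pop[]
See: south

Do: move[dir='north']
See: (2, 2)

Do: sense[dir='west']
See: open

Do: push[x='west']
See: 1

Do: move[dir='west']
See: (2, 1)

Do: sense[dir='north']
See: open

Do: push[x='north']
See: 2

Do: move[dir='north']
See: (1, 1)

Do: sense[dir='north']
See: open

Do: push[x='north']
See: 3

Do: move[dir='north']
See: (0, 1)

Do: sense[dir='west']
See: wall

Do: sense[dir='east']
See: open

Do: push[x='east']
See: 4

Do: move[dir='east']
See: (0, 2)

Do: sense[dir='east']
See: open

Do: push[x='east']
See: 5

Do: move[dir='east']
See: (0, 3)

Do: sense[dir='south']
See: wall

Do: sense[dir='east']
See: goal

Do: move[dir='east']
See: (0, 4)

Answer: (0, 4)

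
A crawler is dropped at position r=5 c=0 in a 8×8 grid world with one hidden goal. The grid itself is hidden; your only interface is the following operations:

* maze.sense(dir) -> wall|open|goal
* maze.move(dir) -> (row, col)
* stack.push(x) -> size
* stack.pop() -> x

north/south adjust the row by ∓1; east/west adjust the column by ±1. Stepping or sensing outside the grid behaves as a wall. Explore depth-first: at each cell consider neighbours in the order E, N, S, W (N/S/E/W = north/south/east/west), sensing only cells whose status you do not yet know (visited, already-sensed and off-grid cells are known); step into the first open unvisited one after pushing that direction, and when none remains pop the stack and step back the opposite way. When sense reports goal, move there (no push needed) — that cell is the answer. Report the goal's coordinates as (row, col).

>> maze.sense(east)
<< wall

>> maze.sense(north)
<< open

>> stack.push(north)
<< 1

>> maze.move(north)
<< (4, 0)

>> maze.sense(east)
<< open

>> stack.push(east)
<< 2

>> maze.move(east)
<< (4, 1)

>> maze.sense(east)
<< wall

>> maze.sense(north)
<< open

>> stack.push(north)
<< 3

>> maze.move(north)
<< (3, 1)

>> maze.sense(east)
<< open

>> stack.push(east)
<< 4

>> maze.move(east)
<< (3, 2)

>> maze.sense(east)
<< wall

>> maze.sense(north)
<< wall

>> stack.pop()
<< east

>> maze.move(west)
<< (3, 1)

>> maze.sense(north)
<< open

>> stack.push(north)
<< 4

>> maze.move(north)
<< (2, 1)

>> maze.sense(north)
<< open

>> stack.push(north)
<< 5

>> maze.move(north)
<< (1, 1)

>> maze.sense(east)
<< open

>> stack.push(east)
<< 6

>> maze.move(east)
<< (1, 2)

>> maze.sense(east)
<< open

>> stack.push(east)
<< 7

>> maze.move(east)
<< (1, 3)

>> maze.sense(east)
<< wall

>> maze.sense(north)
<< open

>> stack.push(north)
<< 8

>> maze.move(north)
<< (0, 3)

>> maze.sense(east)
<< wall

>> maze.sense(west)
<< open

>> stack.push(west)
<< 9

>> maze.move(west)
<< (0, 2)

>> maze.sense(west)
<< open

>> stack.push(west)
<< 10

>> maze.move(west)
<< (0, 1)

>> maze.sense(west)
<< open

>> stack.push(west)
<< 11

>> maze.move(west)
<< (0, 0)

>> maze.sense(south)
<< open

>> stack.push(south)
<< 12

>> maze.move(south)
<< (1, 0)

>> maze.sense(south)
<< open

>> stack.push(south)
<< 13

>> maze.move(south)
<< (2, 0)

>> maze.sense(south)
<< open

>> stack.push(south)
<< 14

>> maze.move(south)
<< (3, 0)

>> stack.pop()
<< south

>> maze.move(north)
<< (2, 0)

>> stack.pop()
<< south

>> maze.move(north)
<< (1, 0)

>> stack.pop()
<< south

>> maze.move(north)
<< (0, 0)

>> stack.pop()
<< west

>> maze.move(east)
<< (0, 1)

>> stack.pop()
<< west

>> maze.move(east)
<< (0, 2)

>> stack.pop()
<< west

>> maze.move(east)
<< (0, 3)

>> stack.pop()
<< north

>> maze.move(south)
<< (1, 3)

>> maze.sense(south)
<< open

>> stack.push(south)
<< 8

>> maze.move(south)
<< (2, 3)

>> maze.sense(east)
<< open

>> stack.push(east)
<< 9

>> maze.move(east)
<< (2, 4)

>> maze.sense(east)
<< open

>> stack.push(east)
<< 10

>> maze.move(east)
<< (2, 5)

>> maze.sense(east)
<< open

>> stack.push(east)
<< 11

>> maze.move(east)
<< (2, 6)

>> maze.sense(east)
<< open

>> stack.push(east)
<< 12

>> maze.move(east)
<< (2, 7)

>> maze.sense(north)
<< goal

>> maze.move(north)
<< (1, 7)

Answer: (1, 7)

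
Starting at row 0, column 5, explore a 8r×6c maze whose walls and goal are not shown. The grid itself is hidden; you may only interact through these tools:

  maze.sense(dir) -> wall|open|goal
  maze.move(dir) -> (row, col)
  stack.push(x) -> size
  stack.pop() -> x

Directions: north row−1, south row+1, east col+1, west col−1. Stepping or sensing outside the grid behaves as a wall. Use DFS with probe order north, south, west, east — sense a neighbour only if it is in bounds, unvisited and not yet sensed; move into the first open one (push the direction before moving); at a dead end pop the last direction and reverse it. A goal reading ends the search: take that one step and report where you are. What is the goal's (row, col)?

Step: maze.sense[dir=south]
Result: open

Step: stack.push[x=south]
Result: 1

Step: maze.move[dir=south]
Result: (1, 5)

Step: maze.sense[dir=south]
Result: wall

Step: maze.sense[dir=west]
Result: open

Step: stack.push[x=west]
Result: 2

Step: maze.move[dir=west]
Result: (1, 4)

Step: maze.sense[dir=north]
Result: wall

Step: maze.sense[dir=south]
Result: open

Step: stack.push[x=south]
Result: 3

Step: maze.move[dir=south]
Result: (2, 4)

Step: maze.sense[dir=south]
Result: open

Step: stack.push[x=south]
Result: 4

Step: maze.move[dir=south]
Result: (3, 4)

Step: maze.sense[dir=south]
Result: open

Step: stack.push[x=south]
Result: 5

Step: maze.move[dir=south]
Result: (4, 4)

Step: maze.sense[dir=south]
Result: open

Step: stack.push[x=south]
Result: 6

Step: maze.move[dir=south]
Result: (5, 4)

Step: maze.sense[dir=south]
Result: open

Step: stack.push[x=south]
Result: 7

Step: maze.move[dir=south]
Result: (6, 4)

Step: maze.sense[dir=south]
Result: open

Step: stack.push[x=south]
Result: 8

Step: maze.move[dir=south]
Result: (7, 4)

Step: maze.sense[dir=west]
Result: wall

Step: maze.sense[dir=east]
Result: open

Step: stack.push[x=east]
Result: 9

Step: maze.move[dir=east]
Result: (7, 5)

Step: maze.sense[dir=north]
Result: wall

Step: stack.pop[]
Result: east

Step: maze.move[dir=west]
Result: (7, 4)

Step: stack.pop[]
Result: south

Step: maze.move[dir=north]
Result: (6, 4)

Step: maze.sense[dir=west]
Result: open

Step: stack.push[x=west]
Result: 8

Step: maze.move[dir=west]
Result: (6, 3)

Step: maze.sense[dir=north]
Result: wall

Step: maze.sense[dir=west]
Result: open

Step: stack.push[x=west]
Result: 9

Step: maze.move[dir=west]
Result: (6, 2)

Step: maze.sense[dir=north]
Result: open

Step: stack.push[x=north]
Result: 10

Step: maze.move[dir=north]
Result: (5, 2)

Step: maze.sense[dir=north]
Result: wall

Step: maze.sense[dir=west]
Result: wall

Step: stack.pop[]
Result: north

Step: maze.move[dir=south]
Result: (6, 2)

Step: maze.sense[dir=south]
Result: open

Step: stack.push[x=south]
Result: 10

Step: maze.move[dir=south]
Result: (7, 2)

Step: maze.sense[dir=west]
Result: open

Step: stack.push[x=west]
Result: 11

Step: maze.move[dir=west]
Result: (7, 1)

Step: maze.sense[dir=north]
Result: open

Step: stack.push[x=north]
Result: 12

Step: maze.move[dir=north]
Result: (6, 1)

Step: maze.sense[dir=west]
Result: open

Step: stack.push[x=west]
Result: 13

Step: maze.move[dir=west]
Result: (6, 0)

Step: maze.sense[dir=north]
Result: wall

Step: maze.sense[dir=south]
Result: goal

Step: maze.move[dir=south]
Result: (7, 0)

Answer: (7, 0)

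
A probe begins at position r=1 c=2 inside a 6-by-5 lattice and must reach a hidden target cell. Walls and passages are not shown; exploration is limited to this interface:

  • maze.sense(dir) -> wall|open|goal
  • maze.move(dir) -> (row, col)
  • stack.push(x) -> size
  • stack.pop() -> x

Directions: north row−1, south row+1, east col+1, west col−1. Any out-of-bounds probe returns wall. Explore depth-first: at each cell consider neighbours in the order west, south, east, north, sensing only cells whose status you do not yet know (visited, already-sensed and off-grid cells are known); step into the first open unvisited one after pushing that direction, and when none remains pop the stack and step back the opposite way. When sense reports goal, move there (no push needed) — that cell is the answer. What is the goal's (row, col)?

-> sense(dir: west)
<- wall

-> sense(dir: south)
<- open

-> push(x: south)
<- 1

-> move(dir: south)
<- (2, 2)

-> sense(dir: west)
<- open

-> push(x: west)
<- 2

-> move(dir: west)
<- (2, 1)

-> sense(dir: west)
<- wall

-> sense(dir: south)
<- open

-> push(x: south)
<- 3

-> move(dir: south)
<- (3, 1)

-> sense(dir: west)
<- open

-> push(x: west)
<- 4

-> move(dir: west)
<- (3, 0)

-> sense(dir: south)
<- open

-> push(x: south)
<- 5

-> move(dir: south)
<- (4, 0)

-> sense(dir: south)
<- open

-> push(x: south)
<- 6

-> move(dir: south)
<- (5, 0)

-> sense(dir: east)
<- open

-> push(x: east)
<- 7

-> move(dir: east)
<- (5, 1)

-> sense(dir: east)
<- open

-> push(x: east)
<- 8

-> move(dir: east)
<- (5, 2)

-> sense(dir: east)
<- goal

-> move(dir: east)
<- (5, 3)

Answer: (5, 3)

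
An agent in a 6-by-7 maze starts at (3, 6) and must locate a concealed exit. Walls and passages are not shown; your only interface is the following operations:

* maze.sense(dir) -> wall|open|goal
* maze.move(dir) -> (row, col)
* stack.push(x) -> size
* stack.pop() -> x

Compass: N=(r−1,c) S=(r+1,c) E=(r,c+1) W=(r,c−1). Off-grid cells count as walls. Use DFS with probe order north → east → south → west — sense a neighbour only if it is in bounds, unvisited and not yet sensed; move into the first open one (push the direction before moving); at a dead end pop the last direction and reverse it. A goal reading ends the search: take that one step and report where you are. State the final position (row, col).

! 1. sense(north) -> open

! 2. push(north) -> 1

! 3. move(north) -> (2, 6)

! 4. sense(north) -> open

! 5. push(north) -> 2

! 6. move(north) -> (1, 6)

! 7. sense(north) -> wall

! 8. sense(west) -> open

! 9. push(west) -> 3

! 10. move(west) -> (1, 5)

! 11. sense(north) -> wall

! 12. sense(south) -> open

! 13. push(south) -> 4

! 14. move(south) -> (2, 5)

! 15. sense(south) -> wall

! 16. sense(west) -> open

! 17. push(west) -> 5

! 18. move(west) -> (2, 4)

! 19. sense(north) -> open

! 20. push(north) -> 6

! 21. move(north) -> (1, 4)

! 22. sense(north) -> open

! 23. push(north) -> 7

! 24. move(north) -> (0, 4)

! 25. sense(west) -> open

! 26. push(west) -> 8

! 27. move(west) -> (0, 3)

! 28. sense(south) -> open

! 29. push(south) -> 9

! 30. move(south) -> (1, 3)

! 31. sense(south) -> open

! 32. push(south) -> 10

! 33. move(south) -> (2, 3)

! 34. sense(south) -> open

! 35. push(south) -> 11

! 36. move(south) -> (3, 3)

! 37. sense(east) -> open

! 38. push(east) -> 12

! 39. move(east) -> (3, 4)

! 40. sense(south) -> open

! 41. push(south) -> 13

! 42. move(south) -> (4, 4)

! 43. sense(east) -> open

! 44. push(east) -> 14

! 45. move(east) -> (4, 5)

! 46. sense(east) -> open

! 47. push(east) -> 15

! 48. move(east) -> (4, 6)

! 49. sense(south) -> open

! 50. push(south) -> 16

! 51. move(south) -> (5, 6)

! 52. sense(west) -> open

! 53. push(west) -> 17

! 54. move(west) -> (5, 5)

! 55. sense(west) -> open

! 56. push(west) -> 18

! 57. move(west) -> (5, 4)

! 58. sense(west) -> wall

! 59. pop() -> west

! 60. move(east) -> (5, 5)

! 61. pop() -> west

! 62. move(east) -> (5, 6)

! 63. pop() -> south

! 64. move(north) -> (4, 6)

! 65. pop() -> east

! 66. move(west) -> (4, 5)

! 67. pop() -> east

! 68. move(west) -> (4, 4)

! 69. sense(west) -> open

! 70. push(west) -> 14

! 71. move(west) -> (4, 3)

! 72. sense(west) -> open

! 73. push(west) -> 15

! 74. move(west) -> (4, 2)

! 75. sense(north) -> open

! 76. push(north) -> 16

! 77. move(north) -> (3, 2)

! 78. sense(north) -> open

! 79. push(north) -> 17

! 80. move(north) -> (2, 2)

! 81. sense(north) -> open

! 82. push(north) -> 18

! 83. move(north) -> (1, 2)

! 84. sense(north) -> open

! 85. push(north) -> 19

! 86. move(north) -> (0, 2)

! 87. sense(west) -> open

! 88. push(west) -> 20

! 89. move(west) -> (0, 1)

! 90. sense(south) -> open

! 91. push(south) -> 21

! 92. move(south) -> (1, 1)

! 93. sense(south) -> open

! 94. push(south) -> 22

! 95. move(south) -> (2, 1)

! 96. sense(south) -> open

! 97. push(south) -> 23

! 98. move(south) -> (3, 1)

! 99. sense(south) -> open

! 100. push(south) -> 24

! 101. move(south) -> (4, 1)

! 102. sense(south) -> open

! 103. push(south) -> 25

! 104. move(south) -> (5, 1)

! 105. sense(east) -> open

! 106. push(east) -> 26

! 107. move(east) -> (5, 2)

! 108. pop() -> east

! 109. move(west) -> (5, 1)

! 110. sense(west) -> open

! 111. push(west) -> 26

! 112. move(west) -> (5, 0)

! 113. sense(north) -> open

! 114. push(north) -> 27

! 115. move(north) -> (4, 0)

! 116. sense(north) -> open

! 117. push(north) -> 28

! 118. move(north) -> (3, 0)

! 119. sense(north) -> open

! 120. push(north) -> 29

! 121. move(north) -> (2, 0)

! 122. sense(north) -> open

! 123. push(north) -> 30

! 124. move(north) -> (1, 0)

! 125. sense(north) -> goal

! 126. move(north) -> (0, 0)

Answer: (0, 0)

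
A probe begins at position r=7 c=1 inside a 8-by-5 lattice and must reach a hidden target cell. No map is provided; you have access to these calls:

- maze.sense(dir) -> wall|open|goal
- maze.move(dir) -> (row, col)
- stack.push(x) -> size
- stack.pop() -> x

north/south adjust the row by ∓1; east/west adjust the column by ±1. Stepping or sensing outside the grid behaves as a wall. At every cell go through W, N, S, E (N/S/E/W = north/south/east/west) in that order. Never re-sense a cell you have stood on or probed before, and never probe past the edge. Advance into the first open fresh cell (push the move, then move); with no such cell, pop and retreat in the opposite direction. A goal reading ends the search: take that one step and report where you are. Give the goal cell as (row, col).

// maze.sense(west) ~> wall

// maze.sense(north) ~> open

// stack.push(north) ~> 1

// maze.move(north) ~> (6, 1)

// maze.sense(west) ~> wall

// maze.sense(north) ~> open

// stack.push(north) ~> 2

// maze.move(north) ~> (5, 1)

// maze.sense(west) ~> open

// stack.push(west) ~> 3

// maze.move(west) ~> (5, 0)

// maze.sense(north) ~> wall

// stack.pop() ~> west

// maze.move(east) ~> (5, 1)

// maze.sense(north) ~> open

// stack.push(north) ~> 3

// maze.move(north) ~> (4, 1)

// maze.sense(north) ~> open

// stack.push(north) ~> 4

// maze.move(north) ~> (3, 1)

// maze.sense(west) ~> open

// stack.push(west) ~> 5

// maze.move(west) ~> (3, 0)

// maze.sense(north) ~> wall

// stack.pop() ~> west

// maze.move(east) ~> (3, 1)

// maze.sense(north) ~> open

// stack.push(north) ~> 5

// maze.move(north) ~> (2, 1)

// maze.sense(north) ~> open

// stack.push(north) ~> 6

// maze.move(north) ~> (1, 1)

// maze.sense(west) ~> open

// stack.push(west) ~> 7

// maze.move(west) ~> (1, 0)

// maze.sense(north) ~> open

// stack.push(north) ~> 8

// maze.move(north) ~> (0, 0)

// maze.sense(east) ~> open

// stack.push(east) ~> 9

// maze.move(east) ~> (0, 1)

// maze.sense(east) ~> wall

// stack.pop() ~> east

// maze.move(west) ~> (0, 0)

// stack.pop() ~> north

// maze.move(south) ~> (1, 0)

// stack.pop() ~> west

// maze.move(east) ~> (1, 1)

// maze.sense(east) ~> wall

// stack.pop() ~> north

// maze.move(south) ~> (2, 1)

// maze.sense(east) ~> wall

// stack.pop() ~> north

// maze.move(south) ~> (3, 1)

// maze.sense(east) ~> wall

// stack.pop() ~> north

// maze.move(south) ~> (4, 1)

// maze.sense(east) ~> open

// stack.push(east) ~> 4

// maze.move(east) ~> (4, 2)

// maze.sense(south) ~> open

// stack.push(south) ~> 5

// maze.move(south) ~> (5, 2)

// maze.sense(south) ~> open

// stack.push(south) ~> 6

// maze.move(south) ~> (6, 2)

// maze.sense(south) ~> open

// stack.push(south) ~> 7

// maze.move(south) ~> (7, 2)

// maze.sense(east) ~> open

// stack.push(east) ~> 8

// maze.move(east) ~> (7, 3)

// maze.sense(north) ~> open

// stack.push(north) ~> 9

// maze.move(north) ~> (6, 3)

// maze.sense(north) ~> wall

// maze.sense(east) ~> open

// stack.push(east) ~> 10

// maze.move(east) ~> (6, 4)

// maze.sense(north) ~> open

// stack.push(north) ~> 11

// maze.move(north) ~> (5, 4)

// maze.sense(north) ~> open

// stack.push(north) ~> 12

// maze.move(north) ~> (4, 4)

// maze.sense(west) ~> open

// stack.push(west) ~> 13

// maze.move(west) ~> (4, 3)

// maze.sense(north) ~> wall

// stack.pop() ~> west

// maze.move(east) ~> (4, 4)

// maze.sense(north) ~> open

// stack.push(north) ~> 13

// maze.move(north) ~> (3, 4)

// maze.sense(north) ~> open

// stack.push(north) ~> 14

// maze.move(north) ~> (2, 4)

// maze.sense(west) ~> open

// stack.push(west) ~> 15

// maze.move(west) ~> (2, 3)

// maze.sense(north) ~> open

// stack.push(north) ~> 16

// maze.move(north) ~> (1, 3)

// maze.sense(north) ~> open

// stack.push(north) ~> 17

// maze.move(north) ~> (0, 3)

// maze.sense(east) ~> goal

// maze.move(east) ~> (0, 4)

Answer: (0, 4)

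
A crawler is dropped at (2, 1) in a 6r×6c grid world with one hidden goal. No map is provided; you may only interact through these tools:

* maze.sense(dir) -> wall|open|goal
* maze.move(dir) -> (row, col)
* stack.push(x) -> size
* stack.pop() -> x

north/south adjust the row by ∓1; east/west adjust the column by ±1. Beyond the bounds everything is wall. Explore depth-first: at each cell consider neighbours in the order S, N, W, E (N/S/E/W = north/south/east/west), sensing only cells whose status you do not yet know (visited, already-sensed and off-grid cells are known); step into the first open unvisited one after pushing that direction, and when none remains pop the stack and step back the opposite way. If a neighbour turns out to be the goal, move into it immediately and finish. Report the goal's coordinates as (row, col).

Step: maze.sense[dir='south']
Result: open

Step: stack.push[x='south']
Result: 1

Step: maze.move[dir='south']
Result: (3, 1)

Step: maze.sense[dir='south']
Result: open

Step: stack.push[x='south']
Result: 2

Step: maze.move[dir='south']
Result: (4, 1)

Step: maze.sense[dir='south']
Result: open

Step: stack.push[x='south']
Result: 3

Step: maze.move[dir='south']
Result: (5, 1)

Step: maze.sense[dir='west']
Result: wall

Step: maze.sense[dir='east']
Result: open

Step: stack.push[x='east']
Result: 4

Step: maze.move[dir='east']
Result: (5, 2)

Step: maze.sense[dir='north']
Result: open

Step: stack.push[x='north']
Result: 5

Step: maze.move[dir='north']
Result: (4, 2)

Step: maze.sense[dir='north']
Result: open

Step: stack.push[x='north']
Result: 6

Step: maze.move[dir='north']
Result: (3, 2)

Step: maze.sense[dir='north']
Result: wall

Step: maze.sense[dir='east']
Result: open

Step: stack.push[x='east']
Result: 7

Step: maze.move[dir='east']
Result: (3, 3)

Step: maze.sense[dir='south']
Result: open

Step: stack.push[x='south']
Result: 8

Step: maze.move[dir='south']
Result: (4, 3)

Step: maze.sense[dir='south']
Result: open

Step: stack.push[x='south']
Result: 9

Step: maze.move[dir='south']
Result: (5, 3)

Step: maze.sense[dir='east']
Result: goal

Step: maze.move[dir='east']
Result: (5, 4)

Answer: (5, 4)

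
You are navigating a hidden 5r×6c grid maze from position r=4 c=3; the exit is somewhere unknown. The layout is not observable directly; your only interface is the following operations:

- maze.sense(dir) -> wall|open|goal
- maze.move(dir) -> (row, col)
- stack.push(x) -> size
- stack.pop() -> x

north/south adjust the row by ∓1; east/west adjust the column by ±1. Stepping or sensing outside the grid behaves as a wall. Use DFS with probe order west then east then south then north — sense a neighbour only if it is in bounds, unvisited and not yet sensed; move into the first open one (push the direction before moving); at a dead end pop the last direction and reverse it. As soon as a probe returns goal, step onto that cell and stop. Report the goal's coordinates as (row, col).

// maze.sense(west) : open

// stack.push(west) : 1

// maze.move(west) : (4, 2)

// maze.sense(west) : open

// stack.push(west) : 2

// maze.move(west) : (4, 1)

// maze.sense(west) : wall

// maze.sense(north) : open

// stack.push(north) : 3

// maze.move(north) : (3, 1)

// maze.sense(west) : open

// stack.push(west) : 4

// maze.move(west) : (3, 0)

// maze.sense(north) : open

// stack.push(north) : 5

// maze.move(north) : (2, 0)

// maze.sense(east) : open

// stack.push(east) : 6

// maze.move(east) : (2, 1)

// maze.sense(east) : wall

// maze.sense(north) : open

// stack.push(north) : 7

// maze.move(north) : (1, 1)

// maze.sense(west) : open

// stack.push(west) : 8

// maze.move(west) : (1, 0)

// maze.sense(north) : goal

// maze.move(north) : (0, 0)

Answer: (0, 0)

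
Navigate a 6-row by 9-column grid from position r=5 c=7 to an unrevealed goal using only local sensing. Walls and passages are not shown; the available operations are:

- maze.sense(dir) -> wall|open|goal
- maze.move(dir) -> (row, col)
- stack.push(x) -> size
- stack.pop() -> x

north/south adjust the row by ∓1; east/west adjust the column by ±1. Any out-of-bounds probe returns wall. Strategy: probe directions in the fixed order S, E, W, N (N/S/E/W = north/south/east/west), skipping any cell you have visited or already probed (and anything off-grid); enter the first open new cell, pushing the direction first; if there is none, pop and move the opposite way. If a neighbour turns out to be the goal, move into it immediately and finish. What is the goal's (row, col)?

! maze.sense(east) == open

! stack.push(east) == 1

! maze.move(east) == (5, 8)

! maze.sense(north) == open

! stack.push(north) == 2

! maze.move(north) == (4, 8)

! maze.sense(west) == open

! stack.push(west) == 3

! maze.move(west) == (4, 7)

! maze.sense(west) == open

! stack.push(west) == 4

! maze.move(west) == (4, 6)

! maze.sense(south) == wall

! maze.sense(west) == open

! stack.push(west) == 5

! maze.move(west) == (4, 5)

! maze.sense(south) == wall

! maze.sense(west) == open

! stack.push(west) == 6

! maze.move(west) == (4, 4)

! maze.sense(south) == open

! stack.push(south) == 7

! maze.move(south) == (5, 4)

! maze.sense(west) == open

! stack.push(west) == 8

! maze.move(west) == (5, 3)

! maze.sense(west) == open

! stack.push(west) == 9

! maze.move(west) == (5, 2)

! maze.sense(west) == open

! stack.push(west) == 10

! maze.move(west) == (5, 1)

! maze.sense(west) == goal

! maze.move(west) == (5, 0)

Answer: (5, 0)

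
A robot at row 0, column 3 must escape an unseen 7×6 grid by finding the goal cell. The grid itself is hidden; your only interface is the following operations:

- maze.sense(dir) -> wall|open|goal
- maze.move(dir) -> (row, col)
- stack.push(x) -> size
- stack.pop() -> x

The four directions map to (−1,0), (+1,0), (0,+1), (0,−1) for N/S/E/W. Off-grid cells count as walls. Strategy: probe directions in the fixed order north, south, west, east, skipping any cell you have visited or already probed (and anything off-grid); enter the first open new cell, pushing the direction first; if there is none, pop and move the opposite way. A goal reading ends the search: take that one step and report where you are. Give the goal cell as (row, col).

==> maze.sense(dir='south')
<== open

==> stack.push(x='south')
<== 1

==> maze.move(dir='south')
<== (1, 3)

==> maze.sense(dir='south')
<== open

==> stack.push(x='south')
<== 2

==> maze.move(dir='south')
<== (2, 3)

==> maze.sense(dir='south')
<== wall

==> maze.sense(dir='west')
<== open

==> stack.push(x='west')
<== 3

==> maze.move(dir='west')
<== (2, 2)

==> maze.sense(dir='north')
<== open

==> stack.push(x='north')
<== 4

==> maze.move(dir='north')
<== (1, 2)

==> maze.sense(dir='north')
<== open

==> stack.push(x='north')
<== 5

==> maze.move(dir='north')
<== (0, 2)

==> maze.sense(dir='west')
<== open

==> stack.push(x='west')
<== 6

==> maze.move(dir='west')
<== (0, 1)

==> maze.sense(dir='south')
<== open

==> stack.push(x='south')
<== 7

==> maze.move(dir='south')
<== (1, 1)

==> maze.sense(dir='south')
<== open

==> stack.push(x='south')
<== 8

==> maze.move(dir='south')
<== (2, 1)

==> maze.sense(dir='south')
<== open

==> stack.push(x='south')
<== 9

==> maze.move(dir='south')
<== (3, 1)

==> maze.sense(dir='south')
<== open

==> stack.push(x='south')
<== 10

==> maze.move(dir='south')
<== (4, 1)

==> maze.sense(dir='south')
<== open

==> stack.push(x='south')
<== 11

==> maze.move(dir='south')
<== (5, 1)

==> maze.sense(dir='south')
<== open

==> stack.push(x='south')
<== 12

==> maze.move(dir='south')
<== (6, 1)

==> maze.sense(dir='west')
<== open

==> stack.push(x='west')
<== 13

==> maze.move(dir='west')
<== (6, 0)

==> maze.sense(dir='north')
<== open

==> stack.push(x='north')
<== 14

==> maze.move(dir='north')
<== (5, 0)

==> maze.sense(dir='north')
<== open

==> stack.push(x='north')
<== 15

==> maze.move(dir='north')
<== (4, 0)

==> maze.sense(dir='north')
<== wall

==> stack.pop()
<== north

==> maze.move(dir='south')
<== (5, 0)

==> stack.pop()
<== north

==> maze.move(dir='south')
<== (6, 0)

==> stack.pop()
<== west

==> maze.move(dir='east')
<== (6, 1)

==> maze.sense(dir='east')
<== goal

==> maze.move(dir='east')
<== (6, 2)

Answer: (6, 2)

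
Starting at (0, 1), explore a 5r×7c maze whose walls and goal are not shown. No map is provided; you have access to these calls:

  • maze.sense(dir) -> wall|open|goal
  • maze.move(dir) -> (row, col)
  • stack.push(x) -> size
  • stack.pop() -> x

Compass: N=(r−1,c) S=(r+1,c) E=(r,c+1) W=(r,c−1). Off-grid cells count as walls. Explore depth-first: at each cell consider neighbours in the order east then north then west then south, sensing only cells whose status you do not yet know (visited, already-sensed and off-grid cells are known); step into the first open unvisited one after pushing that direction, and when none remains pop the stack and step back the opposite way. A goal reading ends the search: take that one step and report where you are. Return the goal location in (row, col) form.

> maze.sense dir=east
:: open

> stack.push x=east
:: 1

> maze.move dir=east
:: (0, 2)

> maze.sense dir=east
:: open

> stack.push x=east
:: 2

> maze.move dir=east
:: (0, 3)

> maze.sense dir=east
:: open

> stack.push x=east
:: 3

> maze.move dir=east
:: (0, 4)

> maze.sense dir=east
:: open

> stack.push x=east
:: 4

> maze.move dir=east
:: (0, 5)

> maze.sense dir=east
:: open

> stack.push x=east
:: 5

> maze.move dir=east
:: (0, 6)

> maze.sense dir=south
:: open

> stack.push x=south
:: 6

> maze.move dir=south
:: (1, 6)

> maze.sense dir=west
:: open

> stack.push x=west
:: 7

> maze.move dir=west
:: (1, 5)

> maze.sense dir=west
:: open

> stack.push x=west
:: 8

> maze.move dir=west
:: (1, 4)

> maze.sense dir=west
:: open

> stack.push x=west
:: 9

> maze.move dir=west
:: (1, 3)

> maze.sense dir=west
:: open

> stack.push x=west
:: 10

> maze.move dir=west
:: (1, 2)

> maze.sense dir=west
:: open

> stack.push x=west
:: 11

> maze.move dir=west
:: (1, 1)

> maze.sense dir=west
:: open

> stack.push x=west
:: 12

> maze.move dir=west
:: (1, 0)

> maze.sense dir=north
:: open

> stack.push x=north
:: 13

> maze.move dir=north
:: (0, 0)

> stack.pop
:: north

> maze.move dir=south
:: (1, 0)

> maze.sense dir=south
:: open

> stack.push x=south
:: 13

> maze.move dir=south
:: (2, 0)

> maze.sense dir=east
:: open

> stack.push x=east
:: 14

> maze.move dir=east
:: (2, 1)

> maze.sense dir=east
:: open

> stack.push x=east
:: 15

> maze.move dir=east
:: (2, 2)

> maze.sense dir=east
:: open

> stack.push x=east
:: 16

> maze.move dir=east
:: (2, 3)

> maze.sense dir=east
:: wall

> maze.sense dir=south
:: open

> stack.push x=south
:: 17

> maze.move dir=south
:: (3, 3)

> maze.sense dir=east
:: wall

> maze.sense dir=west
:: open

> stack.push x=west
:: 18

> maze.move dir=west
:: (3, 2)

> maze.sense dir=west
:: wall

> maze.sense dir=south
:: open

> stack.push x=south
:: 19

> maze.move dir=south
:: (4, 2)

> maze.sense dir=east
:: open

> stack.push x=east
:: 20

> maze.move dir=east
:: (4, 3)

> maze.sense dir=east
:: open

> stack.push x=east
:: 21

> maze.move dir=east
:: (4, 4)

> maze.sense dir=east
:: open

> stack.push x=east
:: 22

> maze.move dir=east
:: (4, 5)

> maze.sense dir=east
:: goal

> maze.move dir=east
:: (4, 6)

Answer: (4, 6)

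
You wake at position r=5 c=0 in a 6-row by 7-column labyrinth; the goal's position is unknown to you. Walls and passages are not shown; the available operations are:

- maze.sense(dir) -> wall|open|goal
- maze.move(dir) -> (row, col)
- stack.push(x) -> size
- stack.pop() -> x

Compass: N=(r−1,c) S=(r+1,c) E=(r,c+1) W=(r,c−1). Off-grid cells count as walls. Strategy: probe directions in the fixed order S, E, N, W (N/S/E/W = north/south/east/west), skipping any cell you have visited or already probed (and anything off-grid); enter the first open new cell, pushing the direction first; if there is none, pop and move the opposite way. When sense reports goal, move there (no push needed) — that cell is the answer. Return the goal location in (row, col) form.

> maze.sense east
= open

> stack.push east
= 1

> maze.move east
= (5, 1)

> maze.sense east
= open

> stack.push east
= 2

> maze.move east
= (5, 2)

> maze.sense east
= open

> stack.push east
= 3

> maze.move east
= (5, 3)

> maze.sense east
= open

> stack.push east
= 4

> maze.move east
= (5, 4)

> maze.sense east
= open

> stack.push east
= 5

> maze.move east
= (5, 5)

> maze.sense east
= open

> stack.push east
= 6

> maze.move east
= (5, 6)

> maze.sense north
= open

> stack.push north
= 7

> maze.move north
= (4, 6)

> maze.sense north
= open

> stack.push north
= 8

> maze.move north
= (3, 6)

> maze.sense north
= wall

> maze.sense west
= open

> stack.push west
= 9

> maze.move west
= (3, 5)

> maze.sense south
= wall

> maze.sense north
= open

> stack.push north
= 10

> maze.move north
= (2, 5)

> maze.sense north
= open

> stack.push north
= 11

> maze.move north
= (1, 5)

> maze.sense east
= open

> stack.push east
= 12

> maze.move east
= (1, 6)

> maze.sense north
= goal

> maze.move north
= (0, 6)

Answer: (0, 6)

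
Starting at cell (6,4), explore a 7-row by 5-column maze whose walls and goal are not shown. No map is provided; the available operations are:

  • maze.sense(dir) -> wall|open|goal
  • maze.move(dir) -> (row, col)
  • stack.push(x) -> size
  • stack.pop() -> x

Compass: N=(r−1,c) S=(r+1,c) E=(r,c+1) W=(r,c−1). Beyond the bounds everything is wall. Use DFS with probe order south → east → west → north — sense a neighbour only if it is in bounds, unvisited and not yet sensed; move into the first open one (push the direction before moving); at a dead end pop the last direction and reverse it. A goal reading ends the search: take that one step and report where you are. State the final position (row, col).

% sense dir: west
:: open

% push x: west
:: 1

% move dir: west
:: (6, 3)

% sense dir: west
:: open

% push x: west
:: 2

% move dir: west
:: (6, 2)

% sense dir: west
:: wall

% sense dir: north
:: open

% push x: north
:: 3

% move dir: north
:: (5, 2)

% sense dir: east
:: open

% push x: east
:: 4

% move dir: east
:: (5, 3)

% sense dir: east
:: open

% push x: east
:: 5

% move dir: east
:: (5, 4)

% sense dir: north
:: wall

% pop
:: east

% move dir: west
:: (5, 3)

% sense dir: north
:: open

% push x: north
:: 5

% move dir: north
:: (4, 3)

% sense dir: west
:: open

% push x: west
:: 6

% move dir: west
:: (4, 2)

% sense dir: west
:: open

% push x: west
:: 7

% move dir: west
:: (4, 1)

% sense dir: south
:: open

% push x: south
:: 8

% move dir: south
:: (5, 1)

% sense dir: west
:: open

% push x: west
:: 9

% move dir: west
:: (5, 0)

% sense dir: south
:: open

% push x: south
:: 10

% move dir: south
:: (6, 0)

% pop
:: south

% move dir: north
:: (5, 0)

% sense dir: north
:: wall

% pop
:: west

% move dir: east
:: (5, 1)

% pop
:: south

% move dir: north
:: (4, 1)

% sense dir: north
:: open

% push x: north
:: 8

% move dir: north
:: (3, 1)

% sense dir: east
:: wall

% sense dir: west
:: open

% push x: west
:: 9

% move dir: west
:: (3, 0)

% sense dir: north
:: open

% push x: north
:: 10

% move dir: north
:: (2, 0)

% sense dir: east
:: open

% push x: east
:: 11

% move dir: east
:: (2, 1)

% sense dir: east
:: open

% push x: east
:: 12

% move dir: east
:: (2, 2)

% sense dir: east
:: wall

% sense dir: north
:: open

% push x: north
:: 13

% move dir: north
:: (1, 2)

% sense dir: east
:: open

% push x: east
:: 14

% move dir: east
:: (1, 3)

% sense dir: east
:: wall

% sense dir: north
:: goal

% move dir: north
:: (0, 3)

Answer: (0, 3)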